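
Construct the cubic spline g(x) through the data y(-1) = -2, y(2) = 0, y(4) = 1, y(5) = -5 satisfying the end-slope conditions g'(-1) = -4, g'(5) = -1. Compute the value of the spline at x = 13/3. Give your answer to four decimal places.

Put M_i = g'' at the i-th knot. Here h = (3, 2, 1) and Δ = (2/3, 1/2, -6), so the interior equations h_(i-1)·M_(i-1) + 2(h_(i-1)+h_i)·M_i + h_i·M_(i+1) = 6(Δ_i − Δ_(i-1)) read
  3·M_0 + 10·M_1 + 2·M_2 = 6(Δ_1 - Δ_0) = -1
  2·M_1 + 6·M_2 + 1·M_3 = 6(Δ_2 - Δ_1) = -39
Clamped end conditions give two more equations: 2h_0·M_0 + h_0·M_1 = 6(Δ_0 - g'(-1)) = 28 and h_2·M_2 + 2h_2·M_3 = 6(g'(5) - Δ_2) = 30.
Hence M_0 = 83/19, M_1 = 34/57, M_2 = -572/57, M_3 = 1141/57.
On [4, 5], g(x) = 1 - 683/114·(x - 4) - 286/57·(x - 4)² + 571/114·(x - 4)³.
With (x - 4) = 1/3: g(13/3) = -2107/1539.

-1.3691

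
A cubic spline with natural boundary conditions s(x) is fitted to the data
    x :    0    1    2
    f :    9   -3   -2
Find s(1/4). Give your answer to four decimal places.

Put σ_i = s'' at the i-th knot. Here h = (1, 1) and Δ = (-12, 1), so the interior equations h_(i-1)·σ_(i-1) + 2(h_(i-1)+h_i)·σ_i + h_i·σ_(i+1) = 6(Δ_i − Δ_(i-1)) read
  1·σ_0 + 4·σ_1 + 1·σ_2 = 6(Δ_1 - Δ_0) = 78
Natural end conditions: σ_0 = σ_2 = 0.
Forward elimination and back-substitution give σ_0 = 0, σ_1 = 39/2, σ_2 = 0.
On [0, 1], s(x) = 9 - 61/4·x + 0·x² + 13/4·x³.
With x = 1/4: s(1/4) = 1341/256.

5.2383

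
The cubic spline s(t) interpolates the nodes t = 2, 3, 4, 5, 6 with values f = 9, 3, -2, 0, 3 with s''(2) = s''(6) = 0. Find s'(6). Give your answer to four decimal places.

2.7857

With M_i denoting the second derivative at x_i, h_i = 1, 1, 1, 1, and Δ_i = (y_(i+1) − y_i)/h_i = -6, -5, 2, 3:
  1·M_0 + 4·M_1 + 1·M_2 = 6(Δ_1 - Δ_0) = 6
  1·M_1 + 4·M_2 + 1·M_3 = 6(Δ_2 - Δ_1) = 42
  1·M_2 + 4·M_3 + 1·M_4 = 6(Δ_3 - Δ_2) = 6
Natural end conditions: M_0 = M_4 = 0.
Solving: M_0 = 0, M_1 = -9/7, M_2 = 78/7, M_3 = -9/7, M_4 = 0.
On [5, 6], s'(t) = b_3 + 2c_3·(t - 5) + 3d_3·(t - 5)² with b_3 = Δ_3 - h_3(2M_3 + M_4)/6 = 24/7, c_3 = M_3/2 = -9/14, d_3 = (M_4 - M_3)/(6h_3) = 3/14. So s'(6) = 39/14.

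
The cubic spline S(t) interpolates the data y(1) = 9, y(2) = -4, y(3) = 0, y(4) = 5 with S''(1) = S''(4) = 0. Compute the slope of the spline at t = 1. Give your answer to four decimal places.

-17.4667

With M_i denoting the second derivative at x_i, h_i = 1, 1, 1, and Δ_i = (y_(i+1) − y_i)/h_i = -13, 4, 5:
  1·M_0 + 4·M_1 + 1·M_2 = 6(Δ_1 - Δ_0) = 102
  1·M_1 + 4·M_2 + 1·M_3 = 6(Δ_2 - Δ_1) = 6
Natural end conditions: M_0 = M_3 = 0.
Solving: M_0 = 0, M_1 = 134/5, M_2 = -26/5, M_3 = 0.
On [1, 2], S'(t) = b_0 + 2c_0·(t - 1) + 3d_0·(t - 1)² with b_0 = Δ_0 - h_0(2M_0 + M_1)/6 = -262/15, c_0 = M_0/2 = 0, d_0 = (M_1 - M_0)/(6h_0) = 67/15. So S'(1) = -262/15.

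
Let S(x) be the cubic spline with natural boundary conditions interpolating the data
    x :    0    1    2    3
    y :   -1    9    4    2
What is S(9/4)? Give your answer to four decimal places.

Let M_i = S''(x_i). Step sizes h_i = 1, 1, 1; slopes of the chords Δ_i = (y_(i+1) - y_i)/h_i = 10, -5, -2.
  1·M_0 + 4·M_1 + 1·M_2 = 6(Δ_1 - Δ_0) = -90
  1·M_1 + 4·M_2 + 1·M_3 = 6(Δ_2 - Δ_1) = 18
Natural end conditions: M_0 = M_3 = 0.
Hence M_0 = 0, M_1 = -126/5, M_2 = 54/5, M_3 = 0.
On [2, 3], S(x) = 4 - 28/5·(x - 2) + 27/5·(x - 2)² - 9/5·(x - 2)³.
With (x - 2) = 1/4: S(9/4) = 931/320.

2.9094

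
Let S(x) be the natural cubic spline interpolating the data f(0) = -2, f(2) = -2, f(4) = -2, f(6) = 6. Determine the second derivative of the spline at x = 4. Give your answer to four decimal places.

3.2000

Let m_i = S''(x_i). Step sizes h_i = 2, 2, 2; slopes of the chords Δ_i = (y_(i+1) - y_i)/h_i = 0, 0, 4.
  2·m_0 + 8·m_1 + 2·m_2 = 6(Δ_1 - Δ_0) = 0
  2·m_1 + 8·m_2 + 2·m_3 = 6(Δ_2 - Δ_1) = 24
Natural end conditions: m_0 = m_3 = 0.
Hence m_0 = 0, m_1 = -4/5, m_2 = 16/5, m_3 = 0.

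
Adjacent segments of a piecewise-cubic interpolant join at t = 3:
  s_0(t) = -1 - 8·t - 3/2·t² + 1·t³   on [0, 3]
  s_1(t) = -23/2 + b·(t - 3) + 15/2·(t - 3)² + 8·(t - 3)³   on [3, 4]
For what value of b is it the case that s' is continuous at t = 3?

s_0'(t) = -8 - 3·t + 3·t², so s_0'(3) = 10. On the right, s_1'(3) = b, so b = 10.

10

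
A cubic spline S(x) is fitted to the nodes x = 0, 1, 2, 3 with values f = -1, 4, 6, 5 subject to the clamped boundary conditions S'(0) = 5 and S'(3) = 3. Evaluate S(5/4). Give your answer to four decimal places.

4.9625

With M_i denoting the second derivative at x_i, h_i = 1, 1, 1, and Δ_i = (y_(i+1) − y_i)/h_i = 5, 2, -1:
  1·M_0 + 4·M_1 + 1·M_2 = 6(Δ_1 - Δ_0) = -18
  1·M_1 + 4·M_2 + 1·M_3 = 6(Δ_2 - Δ_1) = -18
Clamped end conditions give two more equations: 2h_0·M_0 + h_0·M_1 = 6(Δ_0 - S'(0)) = 0 and h_2·M_2 + 2h_2·M_3 = 6(S'(3) - Δ_2) = 24.
Forward elimination and back-substitution give M_0 = 22/15, M_1 = -44/15, M_2 = -116/15, M_3 = 238/15.
On [1, 2], S(x) = 4 + 64/15·(x - 1) - 22/15·(x - 1)² - 4/5·(x - 1)³.
With (x - 1) = 1/4: S(5/4) = 397/80.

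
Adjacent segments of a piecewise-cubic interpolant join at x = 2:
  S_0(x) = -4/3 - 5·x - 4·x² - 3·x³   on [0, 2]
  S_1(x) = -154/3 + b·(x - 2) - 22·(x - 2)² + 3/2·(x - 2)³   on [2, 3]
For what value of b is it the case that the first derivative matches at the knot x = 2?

S_0'(x) = -5 - 8·x - 9·x², so S_0'(2) = -57. On the right, S_1'(2) = b, so b = -57.

-57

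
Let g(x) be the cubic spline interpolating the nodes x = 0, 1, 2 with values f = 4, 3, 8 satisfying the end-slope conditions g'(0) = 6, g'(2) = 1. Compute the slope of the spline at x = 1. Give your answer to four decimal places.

1.2500

Let σ_i = g''(x_i). Step sizes h_i = 1, 1; slopes of the chords Δ_i = (y_(i+1) - y_i)/h_i = -1, 5.
  1·σ_0 + 4·σ_1 + 1·σ_2 = 6(Δ_1 - Δ_0) = 36
Clamped end conditions give two more equations: 2h_0·σ_0 + h_0·σ_1 = 6(Δ_0 - g'(0)) = -42 and h_1·σ_1 + 2h_1·σ_2 = 6(g'(2) - Δ_1) = -24.
Forward elimination and back-substitution give σ_0 = -65/2, σ_1 = 23, σ_2 = -47/2.
On [1, 2], g'(x) = b_1 + 2c_1·(x - 1) + 3d_1·(x - 1)² with b_1 = Δ_1 - h_1(2σ_1 + σ_2)/6 = 5/4, c_1 = σ_1/2 = 23/2, d_1 = (σ_2 - σ_1)/(6h_1) = -31/4. So g'(1) = 5/4.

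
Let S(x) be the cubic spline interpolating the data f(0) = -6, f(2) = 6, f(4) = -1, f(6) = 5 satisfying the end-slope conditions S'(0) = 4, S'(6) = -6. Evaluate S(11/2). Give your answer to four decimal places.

Let M_i = S''(x_i). Step sizes h_i = 2, 2, 2; slopes of the chords Δ_i = (y_(i+1) - y_i)/h_i = 6, -7/2, 3.
  2·M_0 + 8·M_1 + 2·M_2 = 6(Δ_1 - Δ_0) = -57
  2·M_1 + 8·M_2 + 2·M_3 = 6(Δ_2 - Δ_1) = 39
Clamped end conditions give two more equations: 2h_0·M_0 + h_0·M_1 = 6(Δ_0 - S'(0)) = 12 and h_2·M_2 + 2h_2·M_3 = 6(S'(6) - Δ_2) = -54.
Forward elimination and back-substitution give M_0 = 281/30, M_1 = -191/15, M_2 = 196/15, M_3 = -601/30.
On [4, 6], S(x) = -1 + 29/30·(x - 4) + 98/15·(x - 4)² - 331/120·(x - 4)³.
With (x - 4) = 3/2: S(11/2) = 1869/320.

5.8406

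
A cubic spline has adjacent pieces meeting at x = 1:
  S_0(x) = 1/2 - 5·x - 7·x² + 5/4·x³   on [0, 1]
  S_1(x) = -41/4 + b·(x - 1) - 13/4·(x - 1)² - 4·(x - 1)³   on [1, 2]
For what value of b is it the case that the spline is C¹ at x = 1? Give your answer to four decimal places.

S_0'(x) = -5 - 14·x + 15/4·x², so S_0'(1) = -61/4. On the right, S_1'(1) = b, so b = -61/4.

-15.2500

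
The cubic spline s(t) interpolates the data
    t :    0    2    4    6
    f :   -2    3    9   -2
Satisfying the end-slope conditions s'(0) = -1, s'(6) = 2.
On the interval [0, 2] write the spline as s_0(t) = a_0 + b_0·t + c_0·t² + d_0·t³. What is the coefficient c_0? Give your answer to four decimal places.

2.1000

Let m_i = s''(x_i). Step sizes h_i = 2, 2, 2; slopes of the chords Δ_i = (y_(i+1) - y_i)/h_i = 5/2, 3, -11/2.
  2·m_0 + 8·m_1 + 2·m_2 = 6(Δ_1 - Δ_0) = 3
  2·m_1 + 8·m_2 + 2·m_3 = 6(Δ_2 - Δ_1) = -51
Clamped end conditions give two more equations: 2h_0·m_0 + h_0·m_1 = 6(Δ_0 - s'(0)) = 21 and h_2·m_2 + 2h_2·m_3 = 6(s'(6) - Δ_2) = 45.
Forward elimination and back-substitution give m_0 = 21/5, m_1 = 21/10, m_2 = -111/10, m_3 = 84/5.
On [0, 2], with s_0(t) = a_0 + b_0·t + c_0·t² + d_0·t³: c_0 = m_0/2 = 21/10, d_0 = (m_1 - m_0)/(6h_0) = -7/40, b_0 = Δ_0 - h_0(2m_0 + m_1)/6 = -1.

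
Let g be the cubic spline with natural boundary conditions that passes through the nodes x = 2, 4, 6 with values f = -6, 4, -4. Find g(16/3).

Let M_i = g''(x_i). Step sizes h_i = 2, 2; slopes of the chords Δ_i = (y_(i+1) - y_i)/h_i = 5, -4.
  2·M_0 + 8·M_1 + 2·M_2 = 6(Δ_1 - Δ_0) = -54
Natural end conditions: M_0 = M_2 = 0.
Forward elimination and back-substitution give M_0 = 0, M_1 = -27/4, M_2 = 0.
On [4, 6], g(x) = 4 + 1/2·(x - 4) - 27/8·(x - 4)² + 9/16·(x - 4)³.
With (x - 4) = 4/3: g(16/3) = 0.

0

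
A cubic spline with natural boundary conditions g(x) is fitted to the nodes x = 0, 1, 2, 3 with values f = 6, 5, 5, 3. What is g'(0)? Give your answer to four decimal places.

-1.4000

With M_i denoting the second derivative at x_i, h_i = 1, 1, 1, and Δ_i = (y_(i+1) − y_i)/h_i = -1, 0, -2:
  1·M_0 + 4·M_1 + 1·M_2 = 6(Δ_1 - Δ_0) = 6
  1·M_1 + 4·M_2 + 1·M_3 = 6(Δ_2 - Δ_1) = -12
Natural end conditions: M_0 = M_3 = 0.
Solving: M_0 = 0, M_1 = 12/5, M_2 = -18/5, M_3 = 0.
On [0, 1], g'(x) = b_0 + 2c_0·x + 3d_0·x² with b_0 = Δ_0 - h_0(2M_0 + M_1)/6 = -7/5, c_0 = M_0/2 = 0, d_0 = (M_1 - M_0)/(6h_0) = 2/5. So g'(0) = -7/5.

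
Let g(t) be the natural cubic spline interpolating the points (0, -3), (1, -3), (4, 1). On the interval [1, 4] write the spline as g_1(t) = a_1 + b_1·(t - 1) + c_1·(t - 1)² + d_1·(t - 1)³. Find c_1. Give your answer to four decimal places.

0.5000

With M_i denoting the second derivative at x_i, h_i = 1, 3, and Δ_i = (y_(i+1) − y_i)/h_i = 0, 4/3:
  1·M_0 + 8·M_1 + 3·M_2 = 6(Δ_1 - Δ_0) = 8
Natural end conditions: M_0 = M_2 = 0.
Solving the tridiagonal system: M_0 = 0, M_1 = 1, M_2 = 0.
On [1, 4], with g_1(t) = a_1 + b_1·(t - 1) + c_1·(t - 1)² + d_1·(t - 1)³: c_1 = M_1/2 = 1/2, d_1 = (M_2 - M_1)/(6h_1) = -1/18, b_1 = Δ_1 - h_1(2M_1 + M_2)/6 = 1/3.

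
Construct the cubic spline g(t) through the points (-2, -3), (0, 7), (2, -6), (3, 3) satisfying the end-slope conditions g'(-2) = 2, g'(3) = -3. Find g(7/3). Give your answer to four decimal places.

Put M_i = g'' at the i-th knot. Here h = (2, 2, 1) and Δ = (5, -13/2, 9), so the interior equations h_(i-1)·M_(i-1) + 2(h_(i-1)+h_i)·M_i + h_i·M_(i+1) = 6(Δ_i − Δ_(i-1)) read
  2·M_0 + 8·M_1 + 2·M_2 = 6(Δ_1 - Δ_0) = -69
  2·M_1 + 6·M_2 + 1·M_3 = 6(Δ_2 - Δ_1) = 93
Clamped end conditions give two more equations: 2h_0·M_0 + h_0·M_1 = 6(Δ_0 - g'(-2)) = 18 and h_2·M_2 + 2h_2·M_3 = 6(g'(3) - Δ_2) = -72.
Solving: M_0 = 665/46, M_1 = -458/23, M_2 = 706/23, M_3 = -1181/23.
On [2, 3], g(t) = -6 + 337/46·(t - 2) + 353/23·(t - 2)² - 629/46·(t - 2)³.
With (t - 2) = 1/3: g(7/3) = -1465/621.

-2.3591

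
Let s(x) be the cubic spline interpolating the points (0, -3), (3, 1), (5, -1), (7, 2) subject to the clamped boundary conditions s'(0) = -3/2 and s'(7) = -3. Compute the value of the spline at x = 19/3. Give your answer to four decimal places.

2.2833

Write σ_i for s''(x_i). With h_i = 3, 2, 2 and divided differences Δ_i = 4/3, -1, 3/2, the continuity of s' gives the tridiagonal system
  3·σ_0 + 10·σ_1 + 2·σ_2 = 6(Δ_1 - Δ_0) = -14
  2·σ_1 + 8·σ_2 + 2·σ_3 = 6(Δ_2 - Δ_1) = 15
Clamped end conditions give two more equations: 2h_0·σ_0 + h_0·σ_1 = 6(Δ_0 - s'(0)) = 17 and h_2·σ_2 + 2h_2·σ_3 = 6(s'(7) - Δ_2) = -27.
Solving the tridiagonal system: σ_0 = 529/111, σ_1 = -143/37, σ_2 = 383/74, σ_3 = -691/74.
On [5, 7], s(x) = -1 + 43/37·(x - 5) + 383/148·(x - 5)² - 179/148·(x - 5)³.
With (x - 5) = 4/3: s(19/3) = 2281/999.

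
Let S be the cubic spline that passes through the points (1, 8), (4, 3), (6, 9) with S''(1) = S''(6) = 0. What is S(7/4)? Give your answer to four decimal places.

Write M_i for S''(x_i). With h_i = 3, 2 and divided differences Δ_i = -5/3, 3, the continuity of S' gives the tridiagonal system
  3·M_0 + 10·M_1 + 2·M_2 = 6(Δ_1 - Δ_0) = 28
Natural end conditions: M_0 = M_2 = 0.
Forward elimination and back-substitution give M_0 = 0, M_1 = 14/5, M_2 = 0.
On [1, 4], S(x) = 8 - 46/15·(x - 1) + 0·(x - 1)² + 7/45·(x - 1)³.
With (x - 1) = 3/4: S(7/4) = 369/64.

5.7656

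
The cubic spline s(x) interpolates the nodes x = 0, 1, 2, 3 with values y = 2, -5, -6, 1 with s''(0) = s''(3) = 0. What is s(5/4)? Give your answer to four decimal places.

Write m_i for s''(x_i). With h_i = 1, 1, 1 and divided differences Δ_i = -7, -1, 7, the continuity of s' gives the tridiagonal system
  1·m_0 + 4·m_1 + 1·m_2 = 6(Δ_1 - Δ_0) = 36
  1·m_1 + 4·m_2 + 1·m_3 = 6(Δ_2 - Δ_1) = 48
Natural end conditions: m_0 = m_3 = 0.
Forward elimination and back-substitution give m_0 = 0, m_1 = 32/5, m_2 = 52/5, m_3 = 0.
On [1, 2], s(x) = -5 - 73/15·(x - 1) + 16/5·(x - 1)² + 2/3·(x - 1)³.
With (x - 1) = 1/4: s(5/4) = -961/160.

-6.0063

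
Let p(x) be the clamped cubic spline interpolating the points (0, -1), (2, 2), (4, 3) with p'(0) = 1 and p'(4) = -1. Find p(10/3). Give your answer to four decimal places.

Put M_i = p'' at the i-th knot. Here h = (2, 2) and Δ = (3/2, 1/2), so the interior equations h_(i-1)·M_(i-1) + 2(h_(i-1)+h_i)·M_i + h_i·M_(i+1) = 6(Δ_i − Δ_(i-1)) read
  2·M_0 + 8·M_1 + 2·M_2 = 6(Δ_1 - Δ_0) = -6
Clamped end conditions give two more equations: 2h_0·M_0 + h_0·M_1 = 6(Δ_0 - p'(0)) = 3 and h_1·M_1 + 2h_1·M_2 = 6(p'(4) - Δ_1) = -9.
Solving the tridiagonal system: M_0 = 1, M_1 = -1/2, M_2 = -2.
On [2, 4], p(x) = 2 + 3/2·(x - 2) - 1/4·(x - 2)² - 1/8·(x - 2)³.
With (x - 2) = 4/3: p(10/3) = 88/27.

3.2593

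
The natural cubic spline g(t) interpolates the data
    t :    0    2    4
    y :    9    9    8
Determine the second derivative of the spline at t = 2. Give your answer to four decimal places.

Let m_i = g''(x_i). Step sizes h_i = 2, 2; slopes of the chords Δ_i = (y_(i+1) - y_i)/h_i = 0, -1/2.
  2·m_0 + 8·m_1 + 2·m_2 = 6(Δ_1 - Δ_0) = -3
Natural end conditions: m_0 = m_2 = 0.
Solving: m_0 = 0, m_1 = -3/8, m_2 = 0.

-0.3750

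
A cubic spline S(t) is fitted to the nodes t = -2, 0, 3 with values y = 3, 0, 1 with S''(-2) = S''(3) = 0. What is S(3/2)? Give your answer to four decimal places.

-0.1188

Put m_i = S'' at the i-th knot. Here h = (2, 3) and Δ = (-3/2, 1/3), so the interior equations h_(i-1)·m_(i-1) + 2(h_(i-1)+h_i)·m_i + h_i·m_(i+1) = 6(Δ_i − Δ_(i-1)) read
  2·m_0 + 10·m_1 + 3·m_2 = 6(Δ_1 - Δ_0) = 11
Natural end conditions: m_0 = m_2 = 0.
Solving: m_0 = 0, m_1 = 11/10, m_2 = 0.
On [0, 3], S(t) = 0 - 23/30·t + 11/20·t² - 11/180·t³.
With t = 3/2: S(3/2) = -19/160.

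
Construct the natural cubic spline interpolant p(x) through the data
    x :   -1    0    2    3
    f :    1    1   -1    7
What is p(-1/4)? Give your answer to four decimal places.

1.2461

Write M_i for p''(x_i). With h_i = 1, 2, 1 and divided differences Δ_i = 0, -1, 8, the continuity of p' gives the tridiagonal system
  1·M_0 + 6·M_1 + 2·M_2 = 6(Δ_1 - Δ_0) = -6
  2·M_1 + 6·M_2 + 1·M_3 = 6(Δ_2 - Δ_1) = 54
Natural end conditions: M_0 = M_3 = 0.
Solving: M_0 = 0, M_1 = -9/2, M_2 = 21/2, M_3 = 0.
On [-1, 0], p(x) = 1 + 3/4·(x + 1) + 0·(x + 1)² - 3/4·(x + 1)³.
With (x + 1) = 3/4: p(-1/4) = 319/256.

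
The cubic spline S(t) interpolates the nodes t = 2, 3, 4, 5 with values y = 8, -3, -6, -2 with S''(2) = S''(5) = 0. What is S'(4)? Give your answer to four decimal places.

Put M_i = S'' at the i-th knot. Here h = (1, 1, 1) and Δ = (-11, -3, 4), so the interior equations h_(i-1)·M_(i-1) + 2(h_(i-1)+h_i)·M_i + h_i·M_(i+1) = 6(Δ_i − Δ_(i-1)) read
  1·M_0 + 4·M_1 + 1·M_2 = 6(Δ_1 - Δ_0) = 48
  1·M_1 + 4·M_2 + 1·M_3 = 6(Δ_2 - Δ_1) = 42
Natural end conditions: M_0 = M_3 = 0.
Solving the tridiagonal system: M_0 = 0, M_1 = 10, M_2 = 8, M_3 = 0.
On [4, 5], S'(t) = b_2 + 2c_2·(t - 4) + 3d_2·(t - 4)² with b_2 = Δ_2 - h_2(2M_2 + M_3)/6 = 4/3, c_2 = M_2/2 = 4, d_2 = (M_3 - M_2)/(6h_2) = -4/3. So S'(4) = 4/3.

1.3333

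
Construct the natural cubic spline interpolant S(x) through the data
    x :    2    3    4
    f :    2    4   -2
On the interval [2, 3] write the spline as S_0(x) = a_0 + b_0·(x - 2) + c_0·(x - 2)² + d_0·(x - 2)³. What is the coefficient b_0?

Write m_i for S''(x_i). With h_i = 1, 1 and divided differences Δ_i = 2, -6, the continuity of S' gives the tridiagonal system
  1·m_0 + 4·m_1 + 1·m_2 = 6(Δ_1 - Δ_0) = -48
Natural end conditions: m_0 = m_2 = 0.
Solving: m_0 = 0, m_1 = -12, m_2 = 0.
On [2, 3], with S_0(x) = a_0 + b_0·(x - 2) + c_0·(x - 2)² + d_0·(x - 2)³: c_0 = m_0/2 = 0, d_0 = (m_1 - m_0)/(6h_0) = -2, b_0 = Δ_0 - h_0(2m_0 + m_1)/6 = 4.

4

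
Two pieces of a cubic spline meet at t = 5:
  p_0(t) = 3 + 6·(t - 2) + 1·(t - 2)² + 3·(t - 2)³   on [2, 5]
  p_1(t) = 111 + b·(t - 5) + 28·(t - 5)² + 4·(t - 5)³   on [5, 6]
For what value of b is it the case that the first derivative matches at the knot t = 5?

p_0'(t) = 6 + 2·(t - 2) + 9·(t - 2)², so p_0'(5) = 93. On the right, p_1'(5) = b, so b = 93.

93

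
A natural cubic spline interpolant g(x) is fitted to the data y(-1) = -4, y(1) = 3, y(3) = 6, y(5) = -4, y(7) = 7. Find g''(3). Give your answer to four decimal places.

-7.3929

With σ_i denoting the second derivative at x_i, h_i = 2, 2, 2, 2, and Δ_i = (y_(i+1) − y_i)/h_i = 7/2, 3/2, -5, 11/2:
  2·σ_0 + 8·σ_1 + 2·σ_2 = 6(Δ_1 - Δ_0) = -12
  2·σ_1 + 8·σ_2 + 2·σ_3 = 6(Δ_2 - Δ_1) = -39
  2·σ_2 + 8·σ_3 + 2·σ_4 = 6(Δ_3 - Δ_2) = 63
Natural end conditions: σ_0 = σ_4 = 0.
Solving: σ_0 = 0, σ_1 = 39/112, σ_2 = -207/28, σ_3 = 1089/112, σ_4 = 0.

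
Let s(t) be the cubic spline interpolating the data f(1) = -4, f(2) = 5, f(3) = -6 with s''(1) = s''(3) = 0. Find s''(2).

-30

Put σ_i = s'' at the i-th knot. Here h = (1, 1) and Δ = (9, -11), so the interior equations h_(i-1)·σ_(i-1) + 2(h_(i-1)+h_i)·σ_i + h_i·σ_(i+1) = 6(Δ_i − Δ_(i-1)) read
  1·σ_0 + 4·σ_1 + 1·σ_2 = 6(Δ_1 - Δ_0) = -120
Natural end conditions: σ_0 = σ_2 = 0.
Forward elimination and back-substitution give σ_0 = 0, σ_1 = -30, σ_2 = 0.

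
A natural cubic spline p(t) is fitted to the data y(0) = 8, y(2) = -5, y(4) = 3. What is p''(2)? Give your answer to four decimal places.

7.8750

With M_i denoting the second derivative at x_i, h_i = 2, 2, and Δ_i = (y_(i+1) − y_i)/h_i = -13/2, 4:
  2·M_0 + 8·M_1 + 2·M_2 = 6(Δ_1 - Δ_0) = 63
Natural end conditions: M_0 = M_2 = 0.
Hence M_0 = 0, M_1 = 63/8, M_2 = 0.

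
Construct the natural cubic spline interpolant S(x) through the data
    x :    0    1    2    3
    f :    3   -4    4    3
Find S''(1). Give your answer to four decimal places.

27.6000

Let M_i = S''(x_i). Step sizes h_i = 1, 1, 1; slopes of the chords Δ_i = (y_(i+1) - y_i)/h_i = -7, 8, -1.
  1·M_0 + 4·M_1 + 1·M_2 = 6(Δ_1 - Δ_0) = 90
  1·M_1 + 4·M_2 + 1·M_3 = 6(Δ_2 - Δ_1) = -54
Natural end conditions: M_0 = M_3 = 0.
Solving: M_0 = 0, M_1 = 138/5, M_2 = -102/5, M_3 = 0.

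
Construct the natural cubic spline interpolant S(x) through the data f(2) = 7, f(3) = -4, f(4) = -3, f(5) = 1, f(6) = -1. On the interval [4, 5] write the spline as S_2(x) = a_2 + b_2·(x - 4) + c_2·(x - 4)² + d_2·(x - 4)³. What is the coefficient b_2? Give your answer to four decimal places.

4.7500

Let m_i = S''(x_i). Step sizes h_i = 1, 1, 1, 1; slopes of the chords Δ_i = (y_(i+1) - y_i)/h_i = -11, 1, 4, -2.
  1·m_0 + 4·m_1 + 1·m_2 = 6(Δ_1 - Δ_0) = 72
  1·m_1 + 4·m_2 + 1·m_3 = 6(Δ_2 - Δ_1) = 18
  1·m_2 + 4·m_3 + 1·m_4 = 6(Δ_3 - Δ_2) = -36
Natural end conditions: m_0 = m_4 = 0.
Hence m_0 = 0, m_1 = 243/14, m_2 = 18/7, m_3 = -135/14, m_4 = 0.
On [4, 5], with S_2(x) = a_2 + b_2·(x - 4) + c_2·(x - 4)² + d_2·(x - 4)³: c_2 = m_2/2 = 9/7, d_2 = (m_3 - m_2)/(6h_2) = -57/28, b_2 = Δ_2 - h_2(2m_2 + m_3)/6 = 19/4.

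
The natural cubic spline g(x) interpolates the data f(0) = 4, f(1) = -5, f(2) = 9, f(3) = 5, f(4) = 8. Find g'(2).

Write m_i for g''(x_i). With h_i = 1, 1, 1, 1 and divided differences Δ_i = -9, 14, -4, 3, the continuity of g' gives the tridiagonal system
  1·m_0 + 4·m_1 + 1·m_2 = 6(Δ_1 - Δ_0) = 138
  1·m_1 + 4·m_2 + 1·m_3 = 6(Δ_2 - Δ_1) = -108
  1·m_2 + 4·m_3 + 1·m_4 = 6(Δ_3 - Δ_2) = 42
Natural end conditions: m_0 = m_4 = 0.
Solving the tridiagonal system: m_0 = 0, m_1 = 318/7, m_2 = -306/7, m_3 = 150/7, m_4 = 0.
On [2, 3], g'(x) = b_2 + 2c_2·(x - 2) + 3d_2·(x - 2)² with b_2 = Δ_2 - h_2(2m_2 + m_3)/6 = 7, c_2 = m_2/2 = -153/7, d_2 = (m_3 - m_2)/(6h_2) = 76/7. So g'(2) = 7.

7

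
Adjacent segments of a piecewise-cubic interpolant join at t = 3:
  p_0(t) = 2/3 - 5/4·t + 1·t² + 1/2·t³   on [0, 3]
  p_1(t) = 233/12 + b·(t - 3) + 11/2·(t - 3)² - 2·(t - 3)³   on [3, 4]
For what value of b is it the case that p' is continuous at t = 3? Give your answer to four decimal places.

18.2500

p_0'(t) = -5/4 + 2·t + 3/2·t², so p_0'(3) = 73/4. On the right, p_1'(3) = b, so b = 73/4.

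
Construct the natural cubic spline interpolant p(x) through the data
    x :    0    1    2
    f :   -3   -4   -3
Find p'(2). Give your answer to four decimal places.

1.5000

Put M_i = p'' at the i-th knot. Here h = (1, 1) and Δ = (-1, 1), so the interior equations h_(i-1)·M_(i-1) + 2(h_(i-1)+h_i)·M_i + h_i·M_(i+1) = 6(Δ_i − Δ_(i-1)) read
  1·M_0 + 4·M_1 + 1·M_2 = 6(Δ_1 - Δ_0) = 12
Natural end conditions: M_0 = M_2 = 0.
Solving the tridiagonal system: M_0 = 0, M_1 = 3, M_2 = 0.
On [1, 2], p'(x) = b_1 + 2c_1·(x - 1) + 3d_1·(x - 1)² with b_1 = Δ_1 - h_1(2M_1 + M_2)/6 = 0, c_1 = M_1/2 = 3/2, d_1 = (M_2 - M_1)/(6h_1) = -1/2. So p'(2) = 3/2.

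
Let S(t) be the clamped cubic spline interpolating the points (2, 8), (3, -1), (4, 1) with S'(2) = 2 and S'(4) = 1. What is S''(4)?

Let M_i = S''(x_i). Step sizes h_i = 1, 1; slopes of the chords Δ_i = (y_(i+1) - y_i)/h_i = -9, 2.
  1·M_0 + 4·M_1 + 1·M_2 = 6(Δ_1 - Δ_0) = 66
Clamped end conditions give two more equations: 2h_0·M_0 + h_0·M_1 = 6(Δ_0 - S'(2)) = -66 and h_1·M_1 + 2h_1·M_2 = 6(S'(4) - Δ_1) = -6.
Solving the tridiagonal system: M_0 = -50, M_1 = 34, M_2 = -20.

-20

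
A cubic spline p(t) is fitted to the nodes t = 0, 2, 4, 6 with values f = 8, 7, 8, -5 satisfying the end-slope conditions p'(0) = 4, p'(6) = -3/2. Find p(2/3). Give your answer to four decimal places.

Let m_i = p''(x_i). Step sizes h_i = 2, 2, 2; slopes of the chords Δ_i = (y_(i+1) - y_i)/h_i = -1/2, 1/2, -13/2.
  2·m_0 + 8·m_1 + 2·m_2 = 6(Δ_1 - Δ_0) = 6
  2·m_1 + 8·m_2 + 2·m_3 = 6(Δ_2 - Δ_1) = -42
Clamped end conditions give two more equations: 2h_0·m_0 + h_0·m_1 = 6(Δ_0 - p'(0)) = -27 and h_2·m_2 + 2h_2·m_3 = 6(p'(6) - Δ_2) = 30.
Hence m_0 = -143/15, m_1 = 167/30, m_2 = -146/15, m_3 = 371/30.
On [0, 2], p(t) = 8 + 4·t - 143/30·t² + 151/120·t³.
With t = 2/3: p(2/3) = 3613/405.

8.9210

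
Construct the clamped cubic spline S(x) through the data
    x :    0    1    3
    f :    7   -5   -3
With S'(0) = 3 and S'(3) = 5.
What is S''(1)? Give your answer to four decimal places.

Let M_i = S''(x_i). Step sizes h_i = 1, 2; slopes of the chords Δ_i = (y_(i+1) - y_i)/h_i = -12, 1.
  1·M_0 + 6·M_1 + 2·M_2 = 6(Δ_1 - Δ_0) = 78
Clamped end conditions give two more equations: 2h_0·M_0 + h_0·M_1 = 6(Δ_0 - S'(0)) = -90 and h_1·M_1 + 2h_1·M_2 = 6(S'(3) - Δ_1) = 24.
Hence M_0 = -172/3, M_1 = 74/3, M_2 = -19/3.

24.6667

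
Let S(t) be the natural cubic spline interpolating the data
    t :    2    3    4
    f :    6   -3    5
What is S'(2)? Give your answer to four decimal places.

Put M_i = S'' at the i-th knot. Here h = (1, 1) and Δ = (-9, 8), so the interior equations h_(i-1)·M_(i-1) + 2(h_(i-1)+h_i)·M_i + h_i·M_(i+1) = 6(Δ_i − Δ_(i-1)) read
  1·M_0 + 4·M_1 + 1·M_2 = 6(Δ_1 - Δ_0) = 102
Natural end conditions: M_0 = M_2 = 0.
Solving: M_0 = 0, M_1 = 51/2, M_2 = 0.
On [2, 3], S'(t) = b_0 + 2c_0·(t - 2) + 3d_0·(t - 2)² with b_0 = Δ_0 - h_0(2M_0 + M_1)/6 = -53/4, c_0 = M_0/2 = 0, d_0 = (M_1 - M_0)/(6h_0) = 17/4. So S'(2) = -53/4.

-13.2500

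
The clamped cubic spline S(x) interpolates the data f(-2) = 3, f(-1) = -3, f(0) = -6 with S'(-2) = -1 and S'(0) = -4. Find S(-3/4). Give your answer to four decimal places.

Write σ_i for S''(x_i). With h_i = 1, 1 and divided differences Δ_i = -6, -3, the continuity of S' gives the tridiagonal system
  1·σ_0 + 4·σ_1 + 1·σ_2 = 6(Δ_1 - Δ_0) = 18
Clamped end conditions give two more equations: 2h_0·σ_0 + h_0·σ_1 = 6(Δ_0 - S'(-2)) = -30 and h_1·σ_1 + 2h_1·σ_2 = 6(S'(0) - Δ_1) = -6.
Solving: σ_0 = -21, σ_1 = 12, σ_2 = -9.
On [-1, 0], S(x) = -3 - 11/2·(x + 1) + 6·(x + 1)² - 7/2·(x + 1)³.
With (x + 1) = 1/4: S(-3/4) = -519/128.

-4.0547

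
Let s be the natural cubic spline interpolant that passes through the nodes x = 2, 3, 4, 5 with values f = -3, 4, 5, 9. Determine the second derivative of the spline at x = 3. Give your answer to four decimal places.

Put σ_i = s'' at the i-th knot. Here h = (1, 1, 1) and Δ = (7, 1, 4), so the interior equations h_(i-1)·σ_(i-1) + 2(h_(i-1)+h_i)·σ_i + h_i·σ_(i+1) = 6(Δ_i − Δ_(i-1)) read
  1·σ_0 + 4·σ_1 + 1·σ_2 = 6(Δ_1 - Δ_0) = -36
  1·σ_1 + 4·σ_2 + 1·σ_3 = 6(Δ_2 - Δ_1) = 18
Natural end conditions: σ_0 = σ_3 = 0.
Hence σ_0 = 0, σ_1 = -54/5, σ_2 = 36/5, σ_3 = 0.

-10.8000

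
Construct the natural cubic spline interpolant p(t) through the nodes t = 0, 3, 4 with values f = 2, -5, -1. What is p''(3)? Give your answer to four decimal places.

With m_i denoting the second derivative at x_i, h_i = 3, 1, and Δ_i = (y_(i+1) − y_i)/h_i = -7/3, 4:
  3·m_0 + 8·m_1 + 1·m_2 = 6(Δ_1 - Δ_0) = 38
Natural end conditions: m_0 = m_2 = 0.
Hence m_0 = 0, m_1 = 19/4, m_2 = 0.

4.7500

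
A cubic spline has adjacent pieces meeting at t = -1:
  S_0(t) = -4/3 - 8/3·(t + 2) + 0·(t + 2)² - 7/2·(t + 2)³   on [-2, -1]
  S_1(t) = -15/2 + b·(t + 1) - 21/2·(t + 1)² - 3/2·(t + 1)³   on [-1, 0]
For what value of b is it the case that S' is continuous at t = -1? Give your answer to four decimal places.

-13.1667

S_0'(t) = -8/3 + 0·(t + 2) - 21/2·(t + 2)², so S_0'(-1) = -79/6. On the right, S_1'(-1) = b, so b = -79/6.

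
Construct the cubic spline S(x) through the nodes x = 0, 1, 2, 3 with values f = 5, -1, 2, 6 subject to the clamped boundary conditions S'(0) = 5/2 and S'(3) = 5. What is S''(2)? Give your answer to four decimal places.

With M_i denoting the second derivative at x_i, h_i = 1, 1, 1, and Δ_i = (y_(i+1) − y_i)/h_i = -6, 3, 4:
  1·M_0 + 4·M_1 + 1·M_2 = 6(Δ_1 - Δ_0) = 54
  1·M_1 + 4·M_2 + 1·M_3 = 6(Δ_2 - Δ_1) = 6
Clamped end conditions give two more equations: 2h_0·M_0 + h_0·M_1 = 6(Δ_0 - S'(0)) = -51 and h_2·M_2 + 2h_2·M_3 = 6(S'(3) - Δ_2) = 6.
Solving: M_0 = -566/15, M_1 = 367/15, M_2 = -92/15, M_3 = 91/15.

-6.1333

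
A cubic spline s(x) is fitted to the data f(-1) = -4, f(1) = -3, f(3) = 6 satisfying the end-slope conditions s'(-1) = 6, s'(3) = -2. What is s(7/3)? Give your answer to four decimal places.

4.6667

Write M_i for s''(x_i). With h_i = 2, 2 and divided differences Δ_i = 1/2, 9/2, the continuity of s' gives the tridiagonal system
  2·M_0 + 8·M_1 + 2·M_2 = 6(Δ_1 - Δ_0) = 24
Clamped end conditions give two more equations: 2h_0·M_0 + h_0·M_1 = 6(Δ_0 - s'(-1)) = -33 and h_1·M_1 + 2h_1·M_2 = 6(s'(3) - Δ_1) = -39.
Solving: M_0 = -53/4, M_1 = 10, M_2 = -59/4.
On [1, 3], s(x) = -3 + 11/4·(x - 1) + 5·(x - 1)² - 33/16·(x - 1)³.
With (x - 1) = 4/3: s(7/3) = 14/3.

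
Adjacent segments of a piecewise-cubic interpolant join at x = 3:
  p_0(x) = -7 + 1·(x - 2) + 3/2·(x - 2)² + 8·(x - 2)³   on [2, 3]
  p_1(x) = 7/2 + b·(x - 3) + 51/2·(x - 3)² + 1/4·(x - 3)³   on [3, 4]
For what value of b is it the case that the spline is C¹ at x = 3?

28

p_0'(x) = 1 + 3·(x - 2) + 24·(x - 2)², so p_0'(3) = 28. On the right, p_1'(3) = b, so b = 28.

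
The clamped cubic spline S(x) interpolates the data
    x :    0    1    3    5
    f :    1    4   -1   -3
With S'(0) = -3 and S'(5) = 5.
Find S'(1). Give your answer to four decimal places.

Let m_i = S''(x_i). Step sizes h_i = 1, 2, 2; slopes of the chords Δ_i = (y_(i+1) - y_i)/h_i = 3, -5/2, -1.
  1·m_0 + 6·m_1 + 2·m_2 = 6(Δ_1 - Δ_0) = -33
  2·m_1 + 8·m_2 + 2·m_3 = 6(Δ_2 - Δ_1) = 9
Clamped end conditions give two more equations: 2h_0·m_0 + h_0·m_1 = 6(Δ_0 - S'(0)) = 36 and h_2·m_2 + 2h_2·m_3 = 6(S'(5) - Δ_2) = 36.
Forward elimination and back-substitution give m_0 = 527/23, m_1 = -226/23, m_2 = 35/23, m_3 = 379/46.
On [1, 3], S'(x) = b_1 + 2c_1·(x - 1) + 3d_1·(x - 1)² with b_1 = Δ_1 - h_1(2m_1 + m_2)/6 = 163/46, c_1 = m_1/2 = -113/23, d_1 = (m_2 - m_1)/(6h_1) = 87/92. So S'(1) = 163/46.

3.5435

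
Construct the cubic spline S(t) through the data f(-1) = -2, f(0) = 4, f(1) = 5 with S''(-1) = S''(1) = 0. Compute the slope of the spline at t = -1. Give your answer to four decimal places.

7.2500

Let M_i = S''(x_i). Step sizes h_i = 1, 1; slopes of the chords Δ_i = (y_(i+1) - y_i)/h_i = 6, 1.
  1·M_0 + 4·M_1 + 1·M_2 = 6(Δ_1 - Δ_0) = -30
Natural end conditions: M_0 = M_2 = 0.
Solving: M_0 = 0, M_1 = -15/2, M_2 = 0.
On [-1, 0], S'(t) = b_0 + 2c_0·(t + 1) + 3d_0·(t + 1)² with b_0 = Δ_0 - h_0(2M_0 + M_1)/6 = 29/4, c_0 = M_0/2 = 0, d_0 = (M_1 - M_0)/(6h_0) = -5/4. So S'(-1) = 29/4.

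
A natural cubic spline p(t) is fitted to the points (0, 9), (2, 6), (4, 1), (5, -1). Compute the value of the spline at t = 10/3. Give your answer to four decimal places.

2.6532

With σ_i denoting the second derivative at x_i, h_i = 2, 2, 1, and Δ_i = (y_(i+1) − y_i)/h_i = -3/2, -5/2, -2:
  2·σ_0 + 8·σ_1 + 2·σ_2 = 6(Δ_1 - Δ_0) = -6
  2·σ_1 + 6·σ_2 + 1·σ_3 = 6(Δ_2 - Δ_1) = 3
Natural end conditions: σ_0 = σ_3 = 0.
Solving the tridiagonal system: σ_0 = 0, σ_1 = -21/22, σ_2 = 9/11, σ_3 = 0.
On [2, 4], p(t) = 6 - 47/22·(t - 2) - 21/44·(t - 2)² + 13/88·(t - 2)³.
With (t - 2) = 4/3: p(10/3) = 788/297.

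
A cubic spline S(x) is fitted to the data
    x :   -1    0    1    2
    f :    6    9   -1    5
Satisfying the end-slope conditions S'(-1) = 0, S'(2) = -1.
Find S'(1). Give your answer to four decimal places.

Let M_i = S''(x_i). Step sizes h_i = 1, 1, 1; slopes of the chords Δ_i = (y_(i+1) - y_i)/h_i = 3, -10, 6.
  1·M_0 + 4·M_1 + 1·M_2 = 6(Δ_1 - Δ_0) = -78
  1·M_1 + 4·M_2 + 1·M_3 = 6(Δ_2 - Δ_1) = 96
Clamped end conditions give two more equations: 2h_0·M_0 + h_0·M_1 = 6(Δ_0 - S'(-1)) = 18 and h_2·M_2 + 2h_2·M_3 = 6(S'(2) - Δ_2) = -42.
Solving the tridiagonal system: M_0 = 416/15, M_1 = -562/15, M_2 = 662/15, M_3 = -646/15.
On [1, 2], S'(x) = b_2 + 2c_2·(x - 1) + 3d_2·(x - 1)² with b_2 = Δ_2 - h_2(2M_2 + M_3)/6 = -23/15, c_2 = M_2/2 = 331/15, d_2 = (M_3 - M_2)/(6h_2) = -218/15. So S'(1) = -23/15.

-1.5333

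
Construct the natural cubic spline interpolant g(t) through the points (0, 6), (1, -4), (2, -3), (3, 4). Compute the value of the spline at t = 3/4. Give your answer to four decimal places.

With M_i denoting the second derivative at x_i, h_i = 1, 1, 1, and Δ_i = (y_(i+1) − y_i)/h_i = -10, 1, 7:
  1·M_0 + 4·M_1 + 1·M_2 = 6(Δ_1 - Δ_0) = 66
  1·M_1 + 4·M_2 + 1·M_3 = 6(Δ_2 - Δ_1) = 36
Natural end conditions: M_0 = M_3 = 0.
Solving the tridiagonal system: M_0 = 0, M_1 = 76/5, M_2 = 26/5, M_3 = 0.
On [0, 1], g(t) = 6 - 188/15·t + 0·t² + 38/15·t³.
With t = 3/4: g(3/4) = -373/160.

-2.3313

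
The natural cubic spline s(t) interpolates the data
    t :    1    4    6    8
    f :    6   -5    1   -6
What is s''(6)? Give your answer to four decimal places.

Write m_i for s''(x_i). With h_i = 3, 2, 2 and divided differences Δ_i = -11/3, 3, -7/2, the continuity of s' gives the tridiagonal system
  3·m_0 + 10·m_1 + 2·m_2 = 6(Δ_1 - Δ_0) = 40
  2·m_1 + 8·m_2 + 2·m_3 = 6(Δ_2 - Δ_1) = -39
Natural end conditions: m_0 = m_3 = 0.
Forward elimination and back-substitution give m_0 = 0, m_1 = 199/38, m_2 = -235/38, m_3 = 0.

-6.1842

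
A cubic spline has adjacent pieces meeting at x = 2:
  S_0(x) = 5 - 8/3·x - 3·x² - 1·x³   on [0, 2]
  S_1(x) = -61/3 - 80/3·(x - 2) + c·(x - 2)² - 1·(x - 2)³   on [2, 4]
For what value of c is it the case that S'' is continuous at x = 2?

-9

S_0''(x) = -6 - 6·x, so S_0''(2) = -18. On the right, S_1''(2) = 2c, so c = -9.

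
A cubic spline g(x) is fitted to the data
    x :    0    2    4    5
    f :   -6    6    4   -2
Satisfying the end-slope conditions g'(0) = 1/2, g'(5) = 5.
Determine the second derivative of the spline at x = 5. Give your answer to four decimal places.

37.6957

With M_i denoting the second derivative at x_i, h_i = 2, 2, 1, and Δ_i = (y_(i+1) − y_i)/h_i = 6, -1, -6:
  2·M_0 + 8·M_1 + 2·M_2 = 6(Δ_1 - Δ_0) = -42
  2·M_1 + 6·M_2 + 1·M_3 = 6(Δ_2 - Δ_1) = -30
Clamped end conditions give two more equations: 2h_0·M_0 + h_0·M_1 = 6(Δ_0 - g'(0)) = 33 and h_2·M_2 + 2h_2·M_3 = 6(g'(5) - Δ_2) = 66.
Solving the tridiagonal system: M_0 = 255/23, M_1 = -261/46, M_2 = -216/23, M_3 = 867/23.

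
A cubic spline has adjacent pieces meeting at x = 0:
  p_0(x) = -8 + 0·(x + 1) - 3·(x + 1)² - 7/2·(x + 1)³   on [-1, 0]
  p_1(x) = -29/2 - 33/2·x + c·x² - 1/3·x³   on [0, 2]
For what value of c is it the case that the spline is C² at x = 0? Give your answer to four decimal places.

-13.5000

p_0''(x) = -6 - 21·(x + 1), so p_0''(0) = -27. On the right, p_1''(0) = 2c, so c = -27/2.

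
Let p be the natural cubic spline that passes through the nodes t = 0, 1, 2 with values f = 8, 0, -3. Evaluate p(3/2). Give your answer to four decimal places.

-1.9688

Write M_i for p''(x_i). With h_i = 1, 1 and divided differences Δ_i = -8, -3, the continuity of p' gives the tridiagonal system
  1·M_0 + 4·M_1 + 1·M_2 = 6(Δ_1 - Δ_0) = 30
Natural end conditions: M_0 = M_2 = 0.
Forward elimination and back-substitution give M_0 = 0, M_1 = 15/2, M_2 = 0.
On [1, 2], p(t) = 0 - 11/2·(t - 1) + 15/4·(t - 1)² - 5/4·(t - 1)³.
With (t - 1) = 1/2: p(3/2) = -63/32.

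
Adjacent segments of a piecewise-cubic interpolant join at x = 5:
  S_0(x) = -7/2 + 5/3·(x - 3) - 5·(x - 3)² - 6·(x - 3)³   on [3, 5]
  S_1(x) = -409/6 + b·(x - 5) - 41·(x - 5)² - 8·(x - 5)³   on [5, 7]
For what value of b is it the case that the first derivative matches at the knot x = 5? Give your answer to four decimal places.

-90.3333

S_0'(x) = 5/3 - 10·(x - 3) - 18·(x - 3)², so S_0'(5) = -271/3. On the right, S_1'(5) = b, so b = -271/3.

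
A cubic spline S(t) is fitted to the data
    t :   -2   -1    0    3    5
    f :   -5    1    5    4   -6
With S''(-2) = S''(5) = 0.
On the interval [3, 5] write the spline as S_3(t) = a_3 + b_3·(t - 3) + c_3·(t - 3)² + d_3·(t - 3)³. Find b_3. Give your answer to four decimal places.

Let M_i = S''(x_i). Step sizes h_i = 1, 1, 3, 2; slopes of the chords Δ_i = (y_(i+1) - y_i)/h_i = 6, 4, -1/3, -5.
  1·M_0 + 4·M_1 + 1·M_2 = 6(Δ_1 - Δ_0) = -12
  1·M_1 + 8·M_2 + 3·M_3 = 6(Δ_2 - Δ_1) = -26
  3·M_2 + 10·M_3 + 2·M_4 = 6(Δ_3 - Δ_2) = -28
Natural end conditions: M_0 = M_4 = 0.
Solving the tridiagonal system: M_0 = 0, M_1 = -338/137, M_2 = -292/137, M_3 = -296/137, M_4 = 0.
On [3, 5], with S_3(t) = a_3 + b_3·(t - 3) + c_3·(t - 3)² + d_3·(t - 3)³: c_3 = M_3/2 = -148/137, d_3 = (M_4 - M_3)/(6h_3) = 74/411, b_3 = Δ_3 - h_3(2M_3 + M_4)/6 = -1463/411.

-3.5596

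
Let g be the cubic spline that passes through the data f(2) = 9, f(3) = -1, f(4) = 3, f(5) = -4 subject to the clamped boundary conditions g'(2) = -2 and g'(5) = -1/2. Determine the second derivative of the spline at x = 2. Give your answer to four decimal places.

With σ_i denoting the second derivative at x_i, h_i = 1, 1, 1, and Δ_i = (y_(i+1) − y_i)/h_i = -10, 4, -7:
  1·σ_0 + 4·σ_1 + 1·σ_2 = 6(Δ_1 - Δ_0) = 84
  1·σ_1 + 4·σ_2 + 1·σ_3 = 6(Δ_2 - Δ_1) = -66
Clamped end conditions give two more equations: 2h_0·σ_0 + h_0·σ_1 = 6(Δ_0 - g'(2)) = -48 and h_2·σ_2 + 2h_2·σ_3 = 6(g'(5) - Δ_2) = 39.
Hence σ_0 = -223/5, σ_1 = 206/5, σ_2 = -181/5, σ_3 = 188/5.

-44.6000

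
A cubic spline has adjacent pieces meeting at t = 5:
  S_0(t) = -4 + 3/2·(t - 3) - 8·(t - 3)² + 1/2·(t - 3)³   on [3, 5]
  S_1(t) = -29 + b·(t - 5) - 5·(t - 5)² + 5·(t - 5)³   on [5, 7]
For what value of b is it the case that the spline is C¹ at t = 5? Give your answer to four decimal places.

S_0'(t) = 3/2 - 16·(t - 3) + 3/2·(t - 3)², so S_0'(5) = -49/2. On the right, S_1'(5) = b, so b = -49/2.

-24.5000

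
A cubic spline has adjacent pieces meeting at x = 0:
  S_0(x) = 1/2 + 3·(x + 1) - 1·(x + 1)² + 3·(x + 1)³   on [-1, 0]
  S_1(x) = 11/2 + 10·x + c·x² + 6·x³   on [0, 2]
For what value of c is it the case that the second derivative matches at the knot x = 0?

8

S_0''(x) = -2 + 18·(x + 1), so S_0''(0) = 16. On the right, S_1''(0) = 2c, so c = 8.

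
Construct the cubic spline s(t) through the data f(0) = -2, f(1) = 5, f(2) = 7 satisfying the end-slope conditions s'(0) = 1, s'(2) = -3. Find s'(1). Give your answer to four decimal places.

7.2500

Write m_i for s''(x_i). With h_i = 1, 1 and divided differences Δ_i = 7, 2, the continuity of s' gives the tridiagonal system
  1·m_0 + 4·m_1 + 1·m_2 = 6(Δ_1 - Δ_0) = -30
Clamped end conditions give two more equations: 2h_0·m_0 + h_0·m_1 = 6(Δ_0 - s'(0)) = 36 and h_1·m_1 + 2h_1·m_2 = 6(s'(2) - Δ_1) = -30.
Solving: m_0 = 47/2, m_1 = -11, m_2 = -19/2.
On [1, 2], s'(t) = b_1 + 2c_1·(t - 1) + 3d_1·(t - 1)² with b_1 = Δ_1 - h_1(2m_1 + m_2)/6 = 29/4, c_1 = m_1/2 = -11/2, d_1 = (m_2 - m_1)/(6h_1) = 1/4. So s'(1) = 29/4.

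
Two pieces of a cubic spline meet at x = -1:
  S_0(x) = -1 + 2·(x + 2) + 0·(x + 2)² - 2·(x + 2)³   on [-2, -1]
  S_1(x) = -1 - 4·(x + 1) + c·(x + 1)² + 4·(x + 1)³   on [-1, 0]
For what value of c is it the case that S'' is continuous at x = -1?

-6

S_0''(x) = 0 - 12·(x + 2), so S_0''(-1) = -12. On the right, S_1''(-1) = 2c, so c = -6.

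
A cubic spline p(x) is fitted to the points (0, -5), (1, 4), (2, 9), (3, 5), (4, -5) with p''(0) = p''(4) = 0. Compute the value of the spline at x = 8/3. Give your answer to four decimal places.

Write M_i for p''(x_i). With h_i = 1, 1, 1, 1 and divided differences Δ_i = 9, 5, -4, -10, the continuity of p' gives the tridiagonal system
  1·M_0 + 4·M_1 + 1·M_2 = 6(Δ_1 - Δ_0) = -24
  1·M_1 + 4·M_2 + 1·M_3 = 6(Δ_2 - Δ_1) = -54
  1·M_2 + 4·M_3 + 1·M_4 = 6(Δ_3 - Δ_2) = -36
Natural end conditions: M_0 = M_4 = 0.
Solving: M_0 = 0, M_1 = -45/14, M_2 = -78/7, M_3 = -87/14, M_4 = 0.
On [2, 3], p(x) = 9 + 3/4·(x - 2) - 39/7·(x - 2)² + 23/28·(x - 2)³.
With (x - 2) = 2/3: p(8/3) = 2747/378.

7.2672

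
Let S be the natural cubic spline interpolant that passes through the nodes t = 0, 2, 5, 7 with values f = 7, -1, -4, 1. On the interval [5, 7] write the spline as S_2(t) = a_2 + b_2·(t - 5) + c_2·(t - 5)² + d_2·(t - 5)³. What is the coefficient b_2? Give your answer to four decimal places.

1.3571

Put M_i = S'' at the i-th knot. Here h = (2, 3, 2) and Δ = (-4, -1, 5/2), so the interior equations h_(i-1)·M_(i-1) + 2(h_(i-1)+h_i)·M_i + h_i·M_(i+1) = 6(Δ_i − Δ_(i-1)) read
  2·M_0 + 10·M_1 + 3·M_2 = 6(Δ_1 - Δ_0) = 18
  3·M_1 + 10·M_2 + 2·M_3 = 6(Δ_2 - Δ_1) = 21
Natural end conditions: M_0 = M_3 = 0.
Solving the tridiagonal system: M_0 = 0, M_1 = 9/7, M_2 = 12/7, M_3 = 0.
On [5, 7], with S_2(t) = a_2 + b_2·(t - 5) + c_2·(t - 5)² + d_2·(t - 5)³: c_2 = M_2/2 = 6/7, d_2 = (M_3 - M_2)/(6h_2) = -1/7, b_2 = Δ_2 - h_2(2M_2 + M_3)/6 = 19/14.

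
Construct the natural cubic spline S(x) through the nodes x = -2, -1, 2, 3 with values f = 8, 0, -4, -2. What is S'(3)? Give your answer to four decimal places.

Put m_i = S'' at the i-th knot. Here h = (1, 3, 1) and Δ = (-8, -4/3, 2), so the interior equations h_(i-1)·m_(i-1) + 2(h_(i-1)+h_i)·m_i + h_i·m_(i+1) = 6(Δ_i − Δ_(i-1)) read
  1·m_0 + 8·m_1 + 3·m_2 = 6(Δ_1 - Δ_0) = 40
  3·m_1 + 8·m_2 + 1·m_3 = 6(Δ_2 - Δ_1) = 20
Natural end conditions: m_0 = m_3 = 0.
Forward elimination and back-substitution give m_0 = 0, m_1 = 52/11, m_2 = 8/11, m_3 = 0.
On [2, 3], S'(x) = b_2 + 2c_2·(x - 2) + 3d_2·(x - 2)² with b_2 = Δ_2 - h_2(2m_2 + m_3)/6 = 58/33, c_2 = m_2/2 = 4/11, d_2 = (m_3 - m_2)/(6h_2) = -4/33. So S'(3) = 70/33.

2.1212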